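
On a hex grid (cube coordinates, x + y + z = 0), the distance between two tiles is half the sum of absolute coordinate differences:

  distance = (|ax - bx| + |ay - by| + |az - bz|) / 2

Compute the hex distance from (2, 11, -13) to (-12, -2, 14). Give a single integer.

|ax - bx| = |2 - (-12)| = 14
|ay - by| = |11 - (-2)| = 13
|az - bz| = |-13 - 14| = 27
distance = (14 + 13 + 27) / 2 = 54 / 2 = 27

Answer: 27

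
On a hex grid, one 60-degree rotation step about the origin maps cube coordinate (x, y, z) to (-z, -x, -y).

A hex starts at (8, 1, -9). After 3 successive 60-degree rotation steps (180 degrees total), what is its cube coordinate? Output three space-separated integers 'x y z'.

Start: (8, 1, -9)
Step 1: (8, 1, -9) -> (-(-9), -(8), -(1)) = (9, -8, -1)
Step 2: (9, -8, -1) -> (-(-1), -(9), -(-8)) = (1, -9, 8)
Step 3: (1, -9, 8) -> (-(8), -(1), -(-9)) = (-8, -1, 9)

Answer: -8 -1 9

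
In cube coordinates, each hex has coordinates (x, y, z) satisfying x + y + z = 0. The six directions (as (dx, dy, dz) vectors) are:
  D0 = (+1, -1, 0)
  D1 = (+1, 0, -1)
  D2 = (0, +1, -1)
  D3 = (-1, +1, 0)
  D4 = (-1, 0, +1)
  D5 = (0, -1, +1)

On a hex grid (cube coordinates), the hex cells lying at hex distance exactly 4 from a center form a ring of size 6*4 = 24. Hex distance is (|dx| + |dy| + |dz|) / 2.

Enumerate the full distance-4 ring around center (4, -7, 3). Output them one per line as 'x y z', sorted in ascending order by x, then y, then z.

Answer: 0 -7 7
0 -6 6
0 -5 5
0 -4 4
0 -3 3
1 -8 7
1 -3 2
2 -9 7
2 -3 1
3 -10 7
3 -3 0
4 -11 7
4 -3 -1
5 -11 6
5 -4 -1
6 -11 5
6 -5 -1
7 -11 4
7 -6 -1
8 -11 3
8 -10 2
8 -9 1
8 -8 0
8 -7 -1

Derivation:
Walk ring at distance 4 from (4, -7, 3):
Start at center + D4*4 = (0, -7, 7)
  hex 0: (0, -7, 7)
  hex 1: (1, -8, 7)
  hex 2: (2, -9, 7)
  hex 3: (3, -10, 7)
  hex 4: (4, -11, 7)
  hex 5: (5, -11, 6)
  hex 6: (6, -11, 5)
  hex 7: (7, -11, 4)
  hex 8: (8, -11, 3)
  hex 9: (8, -10, 2)
  hex 10: (8, -9, 1)
  hex 11: (8, -8, 0)
  hex 12: (8, -7, -1)
  hex 13: (7, -6, -1)
  hex 14: (6, -5, -1)
  hex 15: (5, -4, -1)
  hex 16: (4, -3, -1)
  hex 17: (3, -3, 0)
  hex 18: (2, -3, 1)
  hex 19: (1, -3, 2)
  hex 20: (0, -3, 3)
  hex 21: (0, -4, 4)
  hex 22: (0, -5, 5)
  hex 23: (0, -6, 6)
Sorted: 24 hexes.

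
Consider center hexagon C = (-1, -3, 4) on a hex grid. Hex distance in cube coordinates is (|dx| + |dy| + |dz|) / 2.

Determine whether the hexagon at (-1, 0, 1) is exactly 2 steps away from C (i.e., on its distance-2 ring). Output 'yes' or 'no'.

Answer: no

Derivation:
|px - cx| = |-1 - (-1)| = 0
|py - cy| = |0 - (-3)| = 3
|pz - cz| = |1 - 4| = 3
distance = (0+3+3)/2 = 6/2 = 3
radius = 2; distance != radius -> no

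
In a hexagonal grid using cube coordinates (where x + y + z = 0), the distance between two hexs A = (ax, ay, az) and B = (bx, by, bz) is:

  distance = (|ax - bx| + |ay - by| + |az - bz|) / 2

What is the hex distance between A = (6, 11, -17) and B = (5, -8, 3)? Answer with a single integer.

Answer: 20

Derivation:
|ax - bx| = |6 - 5| = 1
|ay - by| = |11 - (-8)| = 19
|az - bz| = |-17 - 3| = 20
distance = (1 + 19 + 20) / 2 = 40 / 2 = 20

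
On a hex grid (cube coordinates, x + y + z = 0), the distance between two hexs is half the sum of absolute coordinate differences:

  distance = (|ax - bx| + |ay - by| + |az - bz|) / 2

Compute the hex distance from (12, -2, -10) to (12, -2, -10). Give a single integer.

Answer: 0

Derivation:
|ax - bx| = |12 - 12| = 0
|ay - by| = |-2 - (-2)| = 0
|az - bz| = |-10 - (-10)| = 0
distance = (0 + 0 + 0) / 2 = 0 / 2 = 0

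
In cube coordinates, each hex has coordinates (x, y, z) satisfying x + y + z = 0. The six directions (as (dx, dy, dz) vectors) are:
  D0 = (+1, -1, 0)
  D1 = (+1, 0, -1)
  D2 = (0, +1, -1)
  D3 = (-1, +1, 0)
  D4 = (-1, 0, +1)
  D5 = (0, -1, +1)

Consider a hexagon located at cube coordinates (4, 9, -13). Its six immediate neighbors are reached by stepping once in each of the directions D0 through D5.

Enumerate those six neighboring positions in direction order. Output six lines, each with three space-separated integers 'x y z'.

Answer: 5 8 -13
5 9 -14
4 10 -14
3 10 -13
3 9 -12
4 8 -12

Derivation:
Center: (4, 9, -13). Add each direction:
  D0: (4, 9, -13) + (1, -1, 0) = (5, 8, -13)
  D1: (4, 9, -13) + (1, 0, -1) = (5, 9, -14)
  D2: (4, 9, -13) + (0, 1, -1) = (4, 10, -14)
  D3: (4, 9, -13) + (-1, 1, 0) = (3, 10, -13)
  D4: (4, 9, -13) + (-1, 0, 1) = (3, 9, -12)
  D5: (4, 9, -13) + (0, -1, 1) = (4, 8, -12)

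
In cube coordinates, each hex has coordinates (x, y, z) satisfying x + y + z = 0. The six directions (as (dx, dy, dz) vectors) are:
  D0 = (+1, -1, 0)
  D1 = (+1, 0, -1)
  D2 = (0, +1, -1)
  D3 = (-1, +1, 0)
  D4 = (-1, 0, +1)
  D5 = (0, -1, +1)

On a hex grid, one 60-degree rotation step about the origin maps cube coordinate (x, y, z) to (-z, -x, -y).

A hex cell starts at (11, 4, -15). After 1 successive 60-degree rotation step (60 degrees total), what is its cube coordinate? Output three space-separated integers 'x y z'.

Start: (11, 4, -15)
Step 1: (11, 4, -15) -> (-(-15), -(11), -(4)) = (15, -11, -4)

Answer: 15 -11 -4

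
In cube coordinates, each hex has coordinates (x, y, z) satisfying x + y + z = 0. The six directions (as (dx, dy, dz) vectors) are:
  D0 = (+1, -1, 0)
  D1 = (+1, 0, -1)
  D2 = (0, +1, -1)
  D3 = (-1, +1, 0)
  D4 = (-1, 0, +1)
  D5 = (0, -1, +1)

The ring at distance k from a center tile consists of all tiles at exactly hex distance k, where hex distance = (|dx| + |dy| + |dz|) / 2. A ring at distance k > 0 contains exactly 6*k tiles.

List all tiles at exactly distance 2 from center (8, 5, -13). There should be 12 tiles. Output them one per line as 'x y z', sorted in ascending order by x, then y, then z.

Walk ring at distance 2 from (8, 5, -13):
Start at center + D4*2 = (6, 5, -11)
  hex 0: (6, 5, -11)
  hex 1: (7, 4, -11)
  hex 2: (8, 3, -11)
  hex 3: (9, 3, -12)
  hex 4: (10, 3, -13)
  hex 5: (10, 4, -14)
  hex 6: (10, 5, -15)
  hex 7: (9, 6, -15)
  hex 8: (8, 7, -15)
  hex 9: (7, 7, -14)
  hex 10: (6, 7, -13)
  hex 11: (6, 6, -12)
Sorted: 12 hexes.

Answer: 6 5 -11
6 6 -12
6 7 -13
7 4 -11
7 7 -14
8 3 -11
8 7 -15
9 3 -12
9 6 -15
10 3 -13
10 4 -14
10 5 -15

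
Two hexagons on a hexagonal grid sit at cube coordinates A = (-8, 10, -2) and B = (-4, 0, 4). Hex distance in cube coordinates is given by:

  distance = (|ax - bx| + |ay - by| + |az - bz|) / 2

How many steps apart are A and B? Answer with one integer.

|ax - bx| = |-8 - (-4)| = 4
|ay - by| = |10 - 0| = 10
|az - bz| = |-2 - 4| = 6
distance = (4 + 10 + 6) / 2 = 20 / 2 = 10

Answer: 10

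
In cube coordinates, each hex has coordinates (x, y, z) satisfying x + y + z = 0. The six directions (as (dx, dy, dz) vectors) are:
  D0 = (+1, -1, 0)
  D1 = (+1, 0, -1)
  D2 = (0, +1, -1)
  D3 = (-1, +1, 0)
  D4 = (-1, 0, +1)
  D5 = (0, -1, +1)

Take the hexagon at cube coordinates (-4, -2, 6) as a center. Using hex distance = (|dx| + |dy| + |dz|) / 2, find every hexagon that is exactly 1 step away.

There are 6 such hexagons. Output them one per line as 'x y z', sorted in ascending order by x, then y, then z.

Answer: -5 -2 7
-5 -1 6
-4 -3 7
-4 -1 5
-3 -3 6
-3 -2 5

Derivation:
Walk ring at distance 1 from (-4, -2, 6):
Start at center + D4*1 = (-5, -2, 7)
  hex 0: (-5, -2, 7)
  hex 1: (-4, -3, 7)
  hex 2: (-3, -3, 6)
  hex 3: (-3, -2, 5)
  hex 4: (-4, -1, 5)
  hex 5: (-5, -1, 6)
Sorted: 6 hexes.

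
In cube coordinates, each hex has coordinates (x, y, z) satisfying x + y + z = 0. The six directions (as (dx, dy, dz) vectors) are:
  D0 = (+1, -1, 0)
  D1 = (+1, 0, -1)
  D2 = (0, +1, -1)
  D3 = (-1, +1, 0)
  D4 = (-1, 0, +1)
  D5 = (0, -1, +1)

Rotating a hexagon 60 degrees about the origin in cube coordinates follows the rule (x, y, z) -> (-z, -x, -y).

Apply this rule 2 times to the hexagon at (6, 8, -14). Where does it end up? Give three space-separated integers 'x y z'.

Answer: 8 -14 6

Derivation:
Start: (6, 8, -14)
Step 1: (6, 8, -14) -> (-(-14), -(6), -(8)) = (14, -6, -8)
Step 2: (14, -6, -8) -> (-(-8), -(14), -(-6)) = (8, -14, 6)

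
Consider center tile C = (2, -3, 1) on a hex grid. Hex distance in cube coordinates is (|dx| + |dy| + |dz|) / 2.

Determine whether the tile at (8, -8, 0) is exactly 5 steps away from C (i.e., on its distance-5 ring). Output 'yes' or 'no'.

|px - cx| = |8 - 2| = 6
|py - cy| = |-8 - (-3)| = 5
|pz - cz| = |0 - 1| = 1
distance = (6+5+1)/2 = 12/2 = 6
radius = 5; distance != radius -> no

Answer: no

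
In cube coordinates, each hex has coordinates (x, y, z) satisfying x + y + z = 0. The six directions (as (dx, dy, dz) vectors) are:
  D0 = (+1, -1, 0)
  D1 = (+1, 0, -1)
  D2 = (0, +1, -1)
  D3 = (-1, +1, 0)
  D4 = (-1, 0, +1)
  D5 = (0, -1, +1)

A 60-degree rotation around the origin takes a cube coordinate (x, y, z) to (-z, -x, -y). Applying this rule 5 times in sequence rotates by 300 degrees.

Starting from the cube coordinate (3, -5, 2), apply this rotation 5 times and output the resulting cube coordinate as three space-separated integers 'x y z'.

Start: (3, -5, 2)
Step 1: (3, -5, 2) -> (-(2), -(3), -(-5)) = (-2, -3, 5)
Step 2: (-2, -3, 5) -> (-(5), -(-2), -(-3)) = (-5, 2, 3)
Step 3: (-5, 2, 3) -> (-(3), -(-5), -(2)) = (-3, 5, -2)
Step 4: (-3, 5, -2) -> (-(-2), -(-3), -(5)) = (2, 3, -5)
Step 5: (2, 3, -5) -> (-(-5), -(2), -(3)) = (5, -2, -3)

Answer: 5 -2 -3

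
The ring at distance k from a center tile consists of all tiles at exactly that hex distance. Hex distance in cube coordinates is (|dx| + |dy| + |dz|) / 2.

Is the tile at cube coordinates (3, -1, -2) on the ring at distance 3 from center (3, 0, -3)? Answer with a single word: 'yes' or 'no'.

|px - cx| = |3 - 3| = 0
|py - cy| = |-1 - 0| = 1
|pz - cz| = |-2 - (-3)| = 1
distance = (0+1+1)/2 = 2/2 = 1
radius = 3; distance != radius -> no

Answer: no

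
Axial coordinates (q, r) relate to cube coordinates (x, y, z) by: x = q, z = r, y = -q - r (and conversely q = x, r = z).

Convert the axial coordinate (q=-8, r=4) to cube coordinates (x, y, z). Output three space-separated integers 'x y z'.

x = q = -8
z = r = 4
y = -x - z = -(-8) - (4) = 4

Answer: -8 4 4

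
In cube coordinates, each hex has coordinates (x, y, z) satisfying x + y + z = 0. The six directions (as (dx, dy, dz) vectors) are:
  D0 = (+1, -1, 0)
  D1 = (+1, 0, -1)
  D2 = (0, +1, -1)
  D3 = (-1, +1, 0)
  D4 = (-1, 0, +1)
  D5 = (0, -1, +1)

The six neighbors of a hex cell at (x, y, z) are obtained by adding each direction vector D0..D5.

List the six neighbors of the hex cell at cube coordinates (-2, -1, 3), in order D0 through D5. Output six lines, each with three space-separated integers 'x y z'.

Answer: -1 -2 3
-1 -1 2
-2 0 2
-3 0 3
-3 -1 4
-2 -2 4

Derivation:
Center: (-2, -1, 3). Add each direction:
  D0: (-2, -1, 3) + (1, -1, 0) = (-1, -2, 3)
  D1: (-2, -1, 3) + (1, 0, -1) = (-1, -1, 2)
  D2: (-2, -1, 3) + (0, 1, -1) = (-2, 0, 2)
  D3: (-2, -1, 3) + (-1, 1, 0) = (-3, 0, 3)
  D4: (-2, -1, 3) + (-1, 0, 1) = (-3, -1, 4)
  D5: (-2, -1, 3) + (0, -1, 1) = (-2, -2, 4)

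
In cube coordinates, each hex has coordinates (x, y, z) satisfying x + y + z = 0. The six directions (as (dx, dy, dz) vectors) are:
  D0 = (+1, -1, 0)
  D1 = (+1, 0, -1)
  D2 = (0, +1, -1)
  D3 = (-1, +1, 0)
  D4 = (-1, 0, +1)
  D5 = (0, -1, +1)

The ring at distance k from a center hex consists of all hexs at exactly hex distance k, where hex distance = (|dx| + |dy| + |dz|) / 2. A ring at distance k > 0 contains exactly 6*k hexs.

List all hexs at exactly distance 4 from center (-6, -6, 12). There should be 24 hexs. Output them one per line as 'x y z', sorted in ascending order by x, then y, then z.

Walk ring at distance 4 from (-6, -6, 12):
Start at center + D4*4 = (-10, -6, 16)
  hex 0: (-10, -6, 16)
  hex 1: (-9, -7, 16)
  hex 2: (-8, -8, 16)
  hex 3: (-7, -9, 16)
  hex 4: (-6, -10, 16)
  hex 5: (-5, -10, 15)
  hex 6: (-4, -10, 14)
  hex 7: (-3, -10, 13)
  hex 8: (-2, -10, 12)
  hex 9: (-2, -9, 11)
  hex 10: (-2, -8, 10)
  hex 11: (-2, -7, 9)
  hex 12: (-2, -6, 8)
  hex 13: (-3, -5, 8)
  hex 14: (-4, -4, 8)
  hex 15: (-5, -3, 8)
  hex 16: (-6, -2, 8)
  hex 17: (-7, -2, 9)
  hex 18: (-8, -2, 10)
  hex 19: (-9, -2, 11)
  hex 20: (-10, -2, 12)
  hex 21: (-10, -3, 13)
  hex 22: (-10, -4, 14)
  hex 23: (-10, -5, 15)
Sorted: 24 hexes.

Answer: -10 -6 16
-10 -5 15
-10 -4 14
-10 -3 13
-10 -2 12
-9 -7 16
-9 -2 11
-8 -8 16
-8 -2 10
-7 -9 16
-7 -2 9
-6 -10 16
-6 -2 8
-5 -10 15
-5 -3 8
-4 -10 14
-4 -4 8
-3 -10 13
-3 -5 8
-2 -10 12
-2 -9 11
-2 -8 10
-2 -7 9
-2 -6 8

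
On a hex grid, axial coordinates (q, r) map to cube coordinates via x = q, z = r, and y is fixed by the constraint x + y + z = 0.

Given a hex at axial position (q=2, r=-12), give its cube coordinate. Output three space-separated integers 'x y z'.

Answer: 2 10 -12

Derivation:
x = q = 2
z = r = -12
y = -x - z = -(2) - (-12) = 10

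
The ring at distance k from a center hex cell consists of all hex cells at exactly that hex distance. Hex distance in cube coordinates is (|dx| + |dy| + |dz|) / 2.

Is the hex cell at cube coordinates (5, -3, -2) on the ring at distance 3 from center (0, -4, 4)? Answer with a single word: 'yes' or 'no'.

Answer: no

Derivation:
|px - cx| = |5 - 0| = 5
|py - cy| = |-3 - (-4)| = 1
|pz - cz| = |-2 - 4| = 6
distance = (5+1+6)/2 = 12/2 = 6
radius = 3; distance != radius -> no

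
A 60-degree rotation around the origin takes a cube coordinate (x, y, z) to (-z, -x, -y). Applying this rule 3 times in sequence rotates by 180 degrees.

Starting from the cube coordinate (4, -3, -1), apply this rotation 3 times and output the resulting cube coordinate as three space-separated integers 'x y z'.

Answer: -4 3 1

Derivation:
Start: (4, -3, -1)
Step 1: (4, -3, -1) -> (-(-1), -(4), -(-3)) = (1, -4, 3)
Step 2: (1, -4, 3) -> (-(3), -(1), -(-4)) = (-3, -1, 4)
Step 3: (-3, -1, 4) -> (-(4), -(-3), -(-1)) = (-4, 3, 1)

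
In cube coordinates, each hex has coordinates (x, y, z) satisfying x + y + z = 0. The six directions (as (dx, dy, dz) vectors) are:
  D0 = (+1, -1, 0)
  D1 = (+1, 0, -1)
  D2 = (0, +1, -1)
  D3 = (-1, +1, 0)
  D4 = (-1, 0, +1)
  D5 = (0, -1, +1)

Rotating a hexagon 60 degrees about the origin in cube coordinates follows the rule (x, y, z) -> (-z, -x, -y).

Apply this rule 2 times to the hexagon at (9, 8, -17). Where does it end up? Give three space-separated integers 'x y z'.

Start: (9, 8, -17)
Step 1: (9, 8, -17) -> (-(-17), -(9), -(8)) = (17, -9, -8)
Step 2: (17, -9, -8) -> (-(-8), -(17), -(-9)) = (8, -17, 9)

Answer: 8 -17 9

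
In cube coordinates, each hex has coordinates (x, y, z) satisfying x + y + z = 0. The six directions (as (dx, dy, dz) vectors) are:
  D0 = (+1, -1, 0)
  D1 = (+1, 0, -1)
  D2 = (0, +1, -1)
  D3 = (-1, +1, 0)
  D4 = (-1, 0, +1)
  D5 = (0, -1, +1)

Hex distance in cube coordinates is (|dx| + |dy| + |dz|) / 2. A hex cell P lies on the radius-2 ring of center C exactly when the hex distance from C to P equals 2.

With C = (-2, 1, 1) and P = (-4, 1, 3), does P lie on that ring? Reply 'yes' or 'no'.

|px - cx| = |-4 - (-2)| = 2
|py - cy| = |1 - 1| = 0
|pz - cz| = |3 - 1| = 2
distance = (2+0+2)/2 = 4/2 = 2
radius = 2; distance == radius -> yes

Answer: yes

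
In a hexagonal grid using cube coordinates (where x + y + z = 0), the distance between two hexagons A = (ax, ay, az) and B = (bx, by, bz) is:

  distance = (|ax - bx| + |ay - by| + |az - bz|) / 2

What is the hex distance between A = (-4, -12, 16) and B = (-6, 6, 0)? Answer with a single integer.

Answer: 18

Derivation:
|ax - bx| = |-4 - (-6)| = 2
|ay - by| = |-12 - 6| = 18
|az - bz| = |16 - 0| = 16
distance = (2 + 18 + 16) / 2 = 36 / 2 = 18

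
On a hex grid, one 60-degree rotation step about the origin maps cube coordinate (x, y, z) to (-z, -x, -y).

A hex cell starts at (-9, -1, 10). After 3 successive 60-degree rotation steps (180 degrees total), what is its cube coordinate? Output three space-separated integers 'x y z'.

Start: (-9, -1, 10)
Step 1: (-9, -1, 10) -> (-(10), -(-9), -(-1)) = (-10, 9, 1)
Step 2: (-10, 9, 1) -> (-(1), -(-10), -(9)) = (-1, 10, -9)
Step 3: (-1, 10, -9) -> (-(-9), -(-1), -(10)) = (9, 1, -10)

Answer: 9 1 -10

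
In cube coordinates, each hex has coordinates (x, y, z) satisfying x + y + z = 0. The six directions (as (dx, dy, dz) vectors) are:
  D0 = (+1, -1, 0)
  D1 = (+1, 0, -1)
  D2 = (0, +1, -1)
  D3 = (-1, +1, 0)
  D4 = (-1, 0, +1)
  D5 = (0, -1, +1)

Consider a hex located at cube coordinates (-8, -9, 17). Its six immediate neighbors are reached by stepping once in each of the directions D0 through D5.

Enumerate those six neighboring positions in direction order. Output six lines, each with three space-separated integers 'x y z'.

Center: (-8, -9, 17). Add each direction:
  D0: (-8, -9, 17) + (1, -1, 0) = (-7, -10, 17)
  D1: (-8, -9, 17) + (1, 0, -1) = (-7, -9, 16)
  D2: (-8, -9, 17) + (0, 1, -1) = (-8, -8, 16)
  D3: (-8, -9, 17) + (-1, 1, 0) = (-9, -8, 17)
  D4: (-8, -9, 17) + (-1, 0, 1) = (-9, -9, 18)
  D5: (-8, -9, 17) + (0, -1, 1) = (-8, -10, 18)

Answer: -7 -10 17
-7 -9 16
-8 -8 16
-9 -8 17
-9 -9 18
-8 -10 18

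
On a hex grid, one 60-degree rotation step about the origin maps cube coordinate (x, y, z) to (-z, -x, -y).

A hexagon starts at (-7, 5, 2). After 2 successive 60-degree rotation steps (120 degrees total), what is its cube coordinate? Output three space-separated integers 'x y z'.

Start: (-7, 5, 2)
Step 1: (-7, 5, 2) -> (-(2), -(-7), -(5)) = (-2, 7, -5)
Step 2: (-2, 7, -5) -> (-(-5), -(-2), -(7)) = (5, 2, -7)

Answer: 5 2 -7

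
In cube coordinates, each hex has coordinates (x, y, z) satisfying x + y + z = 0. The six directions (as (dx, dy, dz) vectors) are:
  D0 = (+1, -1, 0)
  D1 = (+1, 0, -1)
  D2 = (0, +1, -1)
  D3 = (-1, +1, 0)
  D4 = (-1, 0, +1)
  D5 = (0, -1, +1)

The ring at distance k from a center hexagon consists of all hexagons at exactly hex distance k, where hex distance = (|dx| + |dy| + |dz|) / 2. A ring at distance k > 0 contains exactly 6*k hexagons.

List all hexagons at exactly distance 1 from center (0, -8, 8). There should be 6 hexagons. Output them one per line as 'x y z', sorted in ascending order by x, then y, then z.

Answer: -1 -8 9
-1 -7 8
0 -9 9
0 -7 7
1 -9 8
1 -8 7

Derivation:
Walk ring at distance 1 from (0, -8, 8):
Start at center + D4*1 = (-1, -8, 9)
  hex 0: (-1, -8, 9)
  hex 1: (0, -9, 9)
  hex 2: (1, -9, 8)
  hex 3: (1, -8, 7)
  hex 4: (0, -7, 7)
  hex 5: (-1, -7, 8)
Sorted: 6 hexes.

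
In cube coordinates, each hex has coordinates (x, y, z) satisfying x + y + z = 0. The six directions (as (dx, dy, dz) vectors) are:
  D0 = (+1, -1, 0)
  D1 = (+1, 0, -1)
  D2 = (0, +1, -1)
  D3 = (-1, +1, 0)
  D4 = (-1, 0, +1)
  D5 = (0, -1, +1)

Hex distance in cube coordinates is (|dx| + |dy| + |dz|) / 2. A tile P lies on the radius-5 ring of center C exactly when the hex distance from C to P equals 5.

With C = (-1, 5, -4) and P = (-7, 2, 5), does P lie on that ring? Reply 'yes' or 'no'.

|px - cx| = |-7 - (-1)| = 6
|py - cy| = |2 - 5| = 3
|pz - cz| = |5 - (-4)| = 9
distance = (6+3+9)/2 = 18/2 = 9
radius = 5; distance != radius -> no

Answer: no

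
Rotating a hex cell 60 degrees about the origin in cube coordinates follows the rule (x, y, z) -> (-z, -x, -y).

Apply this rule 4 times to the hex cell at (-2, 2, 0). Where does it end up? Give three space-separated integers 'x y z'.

Answer: 0 -2 2

Derivation:
Start: (-2, 2, 0)
Step 1: (-2, 2, 0) -> (-(0), -(-2), -(2)) = (0, 2, -2)
Step 2: (0, 2, -2) -> (-(-2), -(0), -(2)) = (2, 0, -2)
Step 3: (2, 0, -2) -> (-(-2), -(2), -(0)) = (2, -2, 0)
Step 4: (2, -2, 0) -> (-(0), -(2), -(-2)) = (0, -2, 2)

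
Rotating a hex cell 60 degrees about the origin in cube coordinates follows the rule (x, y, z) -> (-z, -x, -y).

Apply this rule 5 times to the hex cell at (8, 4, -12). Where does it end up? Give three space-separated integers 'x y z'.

Answer: -4 12 -8

Derivation:
Start: (8, 4, -12)
Step 1: (8, 4, -12) -> (-(-12), -(8), -(4)) = (12, -8, -4)
Step 2: (12, -8, -4) -> (-(-4), -(12), -(-8)) = (4, -12, 8)
Step 3: (4, -12, 8) -> (-(8), -(4), -(-12)) = (-8, -4, 12)
Step 4: (-8, -4, 12) -> (-(12), -(-8), -(-4)) = (-12, 8, 4)
Step 5: (-12, 8, 4) -> (-(4), -(-12), -(8)) = (-4, 12, -8)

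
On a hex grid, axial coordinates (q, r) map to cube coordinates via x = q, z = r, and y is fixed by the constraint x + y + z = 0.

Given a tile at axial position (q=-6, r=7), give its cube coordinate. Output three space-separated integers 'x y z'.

x = q = -6
z = r = 7
y = -x - z = -(-6) - (7) = -1

Answer: -6 -1 7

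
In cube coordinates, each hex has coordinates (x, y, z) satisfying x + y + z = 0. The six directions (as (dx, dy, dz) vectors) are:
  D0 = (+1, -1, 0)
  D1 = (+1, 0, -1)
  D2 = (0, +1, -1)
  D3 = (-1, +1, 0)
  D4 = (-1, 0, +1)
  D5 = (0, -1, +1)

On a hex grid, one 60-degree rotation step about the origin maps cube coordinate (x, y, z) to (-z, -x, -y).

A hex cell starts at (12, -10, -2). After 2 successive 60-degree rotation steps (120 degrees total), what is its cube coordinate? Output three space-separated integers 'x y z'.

Start: (12, -10, -2)
Step 1: (12, -10, -2) -> (-(-2), -(12), -(-10)) = (2, -12, 10)
Step 2: (2, -12, 10) -> (-(10), -(2), -(-12)) = (-10, -2, 12)

Answer: -10 -2 12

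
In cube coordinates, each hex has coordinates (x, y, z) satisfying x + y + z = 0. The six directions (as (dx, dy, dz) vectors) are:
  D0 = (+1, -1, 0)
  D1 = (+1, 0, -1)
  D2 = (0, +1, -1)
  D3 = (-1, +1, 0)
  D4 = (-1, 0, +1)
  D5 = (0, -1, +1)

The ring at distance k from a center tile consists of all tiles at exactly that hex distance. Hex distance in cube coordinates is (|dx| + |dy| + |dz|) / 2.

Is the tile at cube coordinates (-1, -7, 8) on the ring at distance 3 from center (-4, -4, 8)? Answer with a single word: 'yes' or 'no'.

|px - cx| = |-1 - (-4)| = 3
|py - cy| = |-7 - (-4)| = 3
|pz - cz| = |8 - 8| = 0
distance = (3+3+0)/2 = 6/2 = 3
radius = 3; distance == radius -> yes

Answer: yes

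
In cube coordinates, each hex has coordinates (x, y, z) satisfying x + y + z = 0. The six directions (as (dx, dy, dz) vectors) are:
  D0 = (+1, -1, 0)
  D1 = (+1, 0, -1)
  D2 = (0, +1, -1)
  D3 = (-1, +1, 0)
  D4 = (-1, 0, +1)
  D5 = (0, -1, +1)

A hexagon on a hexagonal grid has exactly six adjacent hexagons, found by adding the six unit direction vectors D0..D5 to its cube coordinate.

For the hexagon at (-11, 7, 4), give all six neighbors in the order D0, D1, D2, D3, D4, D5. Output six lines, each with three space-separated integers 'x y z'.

Answer: -10 6 4
-10 7 3
-11 8 3
-12 8 4
-12 7 5
-11 6 5

Derivation:
Center: (-11, 7, 4). Add each direction:
  D0: (-11, 7, 4) + (1, -1, 0) = (-10, 6, 4)
  D1: (-11, 7, 4) + (1, 0, -1) = (-10, 7, 3)
  D2: (-11, 7, 4) + (0, 1, -1) = (-11, 8, 3)
  D3: (-11, 7, 4) + (-1, 1, 0) = (-12, 8, 4)
  D4: (-11, 7, 4) + (-1, 0, 1) = (-12, 7, 5)
  D5: (-11, 7, 4) + (0, -1, 1) = (-11, 6, 5)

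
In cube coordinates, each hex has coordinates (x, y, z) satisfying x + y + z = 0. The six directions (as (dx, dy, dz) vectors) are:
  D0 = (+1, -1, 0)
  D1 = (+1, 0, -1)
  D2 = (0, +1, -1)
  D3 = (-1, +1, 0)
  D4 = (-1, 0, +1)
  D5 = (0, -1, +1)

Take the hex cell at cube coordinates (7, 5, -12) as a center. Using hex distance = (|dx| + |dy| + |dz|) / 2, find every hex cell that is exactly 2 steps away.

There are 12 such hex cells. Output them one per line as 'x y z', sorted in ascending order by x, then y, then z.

Walk ring at distance 2 from (7, 5, -12):
Start at center + D4*2 = (5, 5, -10)
  hex 0: (5, 5, -10)
  hex 1: (6, 4, -10)
  hex 2: (7, 3, -10)
  hex 3: (8, 3, -11)
  hex 4: (9, 3, -12)
  hex 5: (9, 4, -13)
  hex 6: (9, 5, -14)
  hex 7: (8, 6, -14)
  hex 8: (7, 7, -14)
  hex 9: (6, 7, -13)
  hex 10: (5, 7, -12)
  hex 11: (5, 6, -11)
Sorted: 12 hexes.

Answer: 5 5 -10
5 6 -11
5 7 -12
6 4 -10
6 7 -13
7 3 -10
7 7 -14
8 3 -11
8 6 -14
9 3 -12
9 4 -13
9 5 -14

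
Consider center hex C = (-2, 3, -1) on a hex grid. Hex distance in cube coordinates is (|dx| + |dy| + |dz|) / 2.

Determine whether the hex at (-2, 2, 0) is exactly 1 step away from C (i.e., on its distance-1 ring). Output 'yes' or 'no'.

Answer: yes

Derivation:
|px - cx| = |-2 - (-2)| = 0
|py - cy| = |2 - 3| = 1
|pz - cz| = |0 - (-1)| = 1
distance = (0+1+1)/2 = 2/2 = 1
radius = 1; distance == radius -> yes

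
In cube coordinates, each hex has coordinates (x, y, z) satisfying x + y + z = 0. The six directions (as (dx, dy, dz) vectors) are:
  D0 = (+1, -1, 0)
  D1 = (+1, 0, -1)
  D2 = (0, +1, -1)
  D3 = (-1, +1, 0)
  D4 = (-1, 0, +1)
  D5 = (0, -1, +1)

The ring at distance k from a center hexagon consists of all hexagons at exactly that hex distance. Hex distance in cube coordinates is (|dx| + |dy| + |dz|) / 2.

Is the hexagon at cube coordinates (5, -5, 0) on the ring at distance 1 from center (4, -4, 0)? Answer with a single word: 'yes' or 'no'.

Answer: yes

Derivation:
|px - cx| = |5 - 4| = 1
|py - cy| = |-5 - (-4)| = 1
|pz - cz| = |0 - 0| = 0
distance = (1+1+0)/2 = 2/2 = 1
radius = 1; distance == radius -> yes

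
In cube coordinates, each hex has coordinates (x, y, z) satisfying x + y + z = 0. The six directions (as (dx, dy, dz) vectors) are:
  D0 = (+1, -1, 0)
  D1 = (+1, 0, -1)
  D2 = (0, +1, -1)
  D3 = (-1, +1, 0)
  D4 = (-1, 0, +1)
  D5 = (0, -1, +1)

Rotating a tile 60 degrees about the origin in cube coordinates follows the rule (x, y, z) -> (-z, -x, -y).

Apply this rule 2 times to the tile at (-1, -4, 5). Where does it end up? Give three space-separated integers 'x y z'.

Start: (-1, -4, 5)
Step 1: (-1, -4, 5) -> (-(5), -(-1), -(-4)) = (-5, 1, 4)
Step 2: (-5, 1, 4) -> (-(4), -(-5), -(1)) = (-4, 5, -1)

Answer: -4 5 -1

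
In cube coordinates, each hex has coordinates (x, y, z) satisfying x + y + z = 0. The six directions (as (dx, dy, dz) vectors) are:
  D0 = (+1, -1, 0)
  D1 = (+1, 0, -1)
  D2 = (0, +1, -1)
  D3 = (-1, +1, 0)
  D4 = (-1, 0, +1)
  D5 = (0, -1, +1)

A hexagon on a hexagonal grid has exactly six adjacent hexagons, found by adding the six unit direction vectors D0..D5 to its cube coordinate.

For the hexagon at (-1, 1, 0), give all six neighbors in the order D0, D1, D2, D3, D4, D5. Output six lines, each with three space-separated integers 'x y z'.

Center: (-1, 1, 0). Add each direction:
  D0: (-1, 1, 0) + (1, -1, 0) = (0, 0, 0)
  D1: (-1, 1, 0) + (1, 0, -1) = (0, 1, -1)
  D2: (-1, 1, 0) + (0, 1, -1) = (-1, 2, -1)
  D3: (-1, 1, 0) + (-1, 1, 0) = (-2, 2, 0)
  D4: (-1, 1, 0) + (-1, 0, 1) = (-2, 1, 1)
  D5: (-1, 1, 0) + (0, -1, 1) = (-1, 0, 1)

Answer: 0 0 0
0 1 -1
-1 2 -1
-2 2 0
-2 1 1
-1 0 1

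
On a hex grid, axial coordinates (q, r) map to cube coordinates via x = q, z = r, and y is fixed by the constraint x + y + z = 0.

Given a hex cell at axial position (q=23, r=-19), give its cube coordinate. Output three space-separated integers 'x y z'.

Answer: 23 -4 -19

Derivation:
x = q = 23
z = r = -19
y = -x - z = -(23) - (-19) = -4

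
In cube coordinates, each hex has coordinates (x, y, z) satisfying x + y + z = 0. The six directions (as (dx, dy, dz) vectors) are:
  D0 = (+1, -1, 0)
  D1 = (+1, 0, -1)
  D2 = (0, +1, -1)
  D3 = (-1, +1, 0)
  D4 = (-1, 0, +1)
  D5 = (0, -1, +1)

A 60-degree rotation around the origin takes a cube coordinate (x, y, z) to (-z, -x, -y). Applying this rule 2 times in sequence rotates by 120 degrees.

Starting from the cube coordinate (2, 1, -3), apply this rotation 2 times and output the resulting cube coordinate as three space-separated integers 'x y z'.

Answer: 1 -3 2

Derivation:
Start: (2, 1, -3)
Step 1: (2, 1, -3) -> (-(-3), -(2), -(1)) = (3, -2, -1)
Step 2: (3, -2, -1) -> (-(-1), -(3), -(-2)) = (1, -3, 2)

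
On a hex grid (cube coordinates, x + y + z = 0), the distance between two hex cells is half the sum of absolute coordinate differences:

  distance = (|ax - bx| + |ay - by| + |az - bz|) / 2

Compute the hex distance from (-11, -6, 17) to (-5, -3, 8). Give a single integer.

|ax - bx| = |-11 - (-5)| = 6
|ay - by| = |-6 - (-3)| = 3
|az - bz| = |17 - 8| = 9
distance = (6 + 3 + 9) / 2 = 18 / 2 = 9

Answer: 9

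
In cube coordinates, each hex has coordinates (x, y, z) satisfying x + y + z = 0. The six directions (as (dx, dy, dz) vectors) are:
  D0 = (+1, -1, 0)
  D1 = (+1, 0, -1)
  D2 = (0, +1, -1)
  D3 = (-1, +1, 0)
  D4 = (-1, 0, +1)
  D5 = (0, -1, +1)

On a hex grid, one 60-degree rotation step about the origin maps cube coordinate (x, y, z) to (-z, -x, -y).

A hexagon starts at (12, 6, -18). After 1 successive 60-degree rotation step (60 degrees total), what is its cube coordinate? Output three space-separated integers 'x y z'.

Start: (12, 6, -18)
Step 1: (12, 6, -18) -> (-(-18), -(12), -(6)) = (18, -12, -6)

Answer: 18 -12 -6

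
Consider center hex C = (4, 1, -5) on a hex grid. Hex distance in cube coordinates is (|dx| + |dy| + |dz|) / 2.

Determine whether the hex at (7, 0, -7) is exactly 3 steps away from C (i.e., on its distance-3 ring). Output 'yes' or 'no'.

|px - cx| = |7 - 4| = 3
|py - cy| = |0 - 1| = 1
|pz - cz| = |-7 - (-5)| = 2
distance = (3+1+2)/2 = 6/2 = 3
radius = 3; distance == radius -> yes

Answer: yes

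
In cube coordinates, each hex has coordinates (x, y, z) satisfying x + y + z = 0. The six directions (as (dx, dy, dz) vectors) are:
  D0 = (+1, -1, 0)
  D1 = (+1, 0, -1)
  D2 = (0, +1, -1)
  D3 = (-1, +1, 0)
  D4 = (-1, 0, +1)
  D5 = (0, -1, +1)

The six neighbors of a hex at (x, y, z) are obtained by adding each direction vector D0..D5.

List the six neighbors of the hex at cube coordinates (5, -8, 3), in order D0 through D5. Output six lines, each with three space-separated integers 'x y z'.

Center: (5, -8, 3). Add each direction:
  D0: (5, -8, 3) + (1, -1, 0) = (6, -9, 3)
  D1: (5, -8, 3) + (1, 0, -1) = (6, -8, 2)
  D2: (5, -8, 3) + (0, 1, -1) = (5, -7, 2)
  D3: (5, -8, 3) + (-1, 1, 0) = (4, -7, 3)
  D4: (5, -8, 3) + (-1, 0, 1) = (4, -8, 4)
  D5: (5, -8, 3) + (0, -1, 1) = (5, -9, 4)

Answer: 6 -9 3
6 -8 2
5 -7 2
4 -7 3
4 -8 4
5 -9 4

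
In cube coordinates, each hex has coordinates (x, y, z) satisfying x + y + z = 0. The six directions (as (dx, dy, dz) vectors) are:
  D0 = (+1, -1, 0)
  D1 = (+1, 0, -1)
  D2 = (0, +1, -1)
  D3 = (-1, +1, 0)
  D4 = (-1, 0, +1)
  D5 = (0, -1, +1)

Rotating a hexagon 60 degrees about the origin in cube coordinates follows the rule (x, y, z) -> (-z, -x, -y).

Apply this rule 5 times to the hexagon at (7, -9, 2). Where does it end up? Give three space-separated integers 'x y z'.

Start: (7, -9, 2)
Step 1: (7, -9, 2) -> (-(2), -(7), -(-9)) = (-2, -7, 9)
Step 2: (-2, -7, 9) -> (-(9), -(-2), -(-7)) = (-9, 2, 7)
Step 3: (-9, 2, 7) -> (-(7), -(-9), -(2)) = (-7, 9, -2)
Step 4: (-7, 9, -2) -> (-(-2), -(-7), -(9)) = (2, 7, -9)
Step 5: (2, 7, -9) -> (-(-9), -(2), -(7)) = (9, -2, -7)

Answer: 9 -2 -7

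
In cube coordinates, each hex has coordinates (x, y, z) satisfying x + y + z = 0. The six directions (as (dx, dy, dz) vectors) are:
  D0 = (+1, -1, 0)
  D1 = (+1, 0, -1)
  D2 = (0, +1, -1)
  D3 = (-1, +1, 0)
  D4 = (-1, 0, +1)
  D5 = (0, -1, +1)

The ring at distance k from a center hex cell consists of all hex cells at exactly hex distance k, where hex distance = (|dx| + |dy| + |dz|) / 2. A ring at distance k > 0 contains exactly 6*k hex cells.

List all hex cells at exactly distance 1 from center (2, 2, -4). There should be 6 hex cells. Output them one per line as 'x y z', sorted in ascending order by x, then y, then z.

Walk ring at distance 1 from (2, 2, -4):
Start at center + D4*1 = (1, 2, -3)
  hex 0: (1, 2, -3)
  hex 1: (2, 1, -3)
  hex 2: (3, 1, -4)
  hex 3: (3, 2, -5)
  hex 4: (2, 3, -5)
  hex 5: (1, 3, -4)
Sorted: 6 hexes.

Answer: 1 2 -3
1 3 -4
2 1 -3
2 3 -5
3 1 -4
3 2 -5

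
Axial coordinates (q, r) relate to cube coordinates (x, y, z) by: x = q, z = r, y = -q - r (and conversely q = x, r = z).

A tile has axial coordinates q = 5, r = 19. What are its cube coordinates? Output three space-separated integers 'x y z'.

Answer: 5 -24 19

Derivation:
x = q = 5
z = r = 19
y = -x - z = -(5) - (19) = -24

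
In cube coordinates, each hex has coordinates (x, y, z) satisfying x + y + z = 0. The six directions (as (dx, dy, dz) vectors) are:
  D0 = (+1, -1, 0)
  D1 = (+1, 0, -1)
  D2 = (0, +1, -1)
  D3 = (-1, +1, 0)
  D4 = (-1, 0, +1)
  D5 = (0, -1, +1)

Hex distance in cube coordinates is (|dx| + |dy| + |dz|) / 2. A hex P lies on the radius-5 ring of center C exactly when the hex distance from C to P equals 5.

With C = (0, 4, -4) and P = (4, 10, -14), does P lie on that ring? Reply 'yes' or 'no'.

|px - cx| = |4 - 0| = 4
|py - cy| = |10 - 4| = 6
|pz - cz| = |-14 - (-4)| = 10
distance = (4+6+10)/2 = 20/2 = 10
radius = 5; distance != radius -> no

Answer: no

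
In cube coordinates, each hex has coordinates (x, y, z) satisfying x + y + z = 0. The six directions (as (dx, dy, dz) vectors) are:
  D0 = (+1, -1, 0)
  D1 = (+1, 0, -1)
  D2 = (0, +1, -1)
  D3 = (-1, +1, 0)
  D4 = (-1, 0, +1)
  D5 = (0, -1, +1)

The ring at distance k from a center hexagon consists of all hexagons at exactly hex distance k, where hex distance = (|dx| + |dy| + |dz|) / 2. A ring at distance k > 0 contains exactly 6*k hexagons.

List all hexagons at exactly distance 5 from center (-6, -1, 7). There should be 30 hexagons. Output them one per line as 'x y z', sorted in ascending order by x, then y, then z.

Answer: -11 -1 12
-11 0 11
-11 1 10
-11 2 9
-11 3 8
-11 4 7
-10 -2 12
-10 4 6
-9 -3 12
-9 4 5
-8 -4 12
-8 4 4
-7 -5 12
-7 4 3
-6 -6 12
-6 4 2
-5 -6 11
-5 3 2
-4 -6 10
-4 2 2
-3 -6 9
-3 1 2
-2 -6 8
-2 0 2
-1 -6 7
-1 -5 6
-1 -4 5
-1 -3 4
-1 -2 3
-1 -1 2

Derivation:
Walk ring at distance 5 from (-6, -1, 7):
Start at center + D4*5 = (-11, -1, 12)
  hex 0: (-11, -1, 12)
  hex 1: (-10, -2, 12)
  hex 2: (-9, -3, 12)
  hex 3: (-8, -4, 12)
  hex 4: (-7, -5, 12)
  hex 5: (-6, -6, 12)
  hex 6: (-5, -6, 11)
  hex 7: (-4, -6, 10)
  hex 8: (-3, -6, 9)
  hex 9: (-2, -6, 8)
  hex 10: (-1, -6, 7)
  hex 11: (-1, -5, 6)
  hex 12: (-1, -4, 5)
  hex 13: (-1, -3, 4)
  hex 14: (-1, -2, 3)
  hex 15: (-1, -1, 2)
  hex 16: (-2, 0, 2)
  hex 17: (-3, 1, 2)
  hex 18: (-4, 2, 2)
  hex 19: (-5, 3, 2)
  hex 20: (-6, 4, 2)
  hex 21: (-7, 4, 3)
  hex 22: (-8, 4, 4)
  hex 23: (-9, 4, 5)
  hex 24: (-10, 4, 6)
  hex 25: (-11, 4, 7)
  hex 26: (-11, 3, 8)
  hex 27: (-11, 2, 9)
  hex 28: (-11, 1, 10)
  hex 29: (-11, 0, 11)
Sorted: 30 hexes.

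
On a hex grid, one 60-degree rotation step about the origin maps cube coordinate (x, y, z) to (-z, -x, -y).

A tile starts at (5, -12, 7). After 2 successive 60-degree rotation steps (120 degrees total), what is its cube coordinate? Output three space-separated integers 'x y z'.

Answer: -12 7 5

Derivation:
Start: (5, -12, 7)
Step 1: (5, -12, 7) -> (-(7), -(5), -(-12)) = (-7, -5, 12)
Step 2: (-7, -5, 12) -> (-(12), -(-7), -(-5)) = (-12, 7, 5)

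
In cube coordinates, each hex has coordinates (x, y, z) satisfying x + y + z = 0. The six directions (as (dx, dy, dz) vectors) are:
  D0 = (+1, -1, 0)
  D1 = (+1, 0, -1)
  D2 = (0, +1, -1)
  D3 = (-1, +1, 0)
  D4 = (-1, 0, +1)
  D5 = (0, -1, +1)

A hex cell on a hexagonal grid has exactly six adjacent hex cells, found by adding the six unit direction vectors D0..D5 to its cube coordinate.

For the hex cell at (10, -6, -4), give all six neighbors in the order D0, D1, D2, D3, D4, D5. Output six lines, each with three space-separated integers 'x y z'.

Answer: 11 -7 -4
11 -6 -5
10 -5 -5
9 -5 -4
9 -6 -3
10 -7 -3

Derivation:
Center: (10, -6, -4). Add each direction:
  D0: (10, -6, -4) + (1, -1, 0) = (11, -7, -4)
  D1: (10, -6, -4) + (1, 0, -1) = (11, -6, -5)
  D2: (10, -6, -4) + (0, 1, -1) = (10, -5, -5)
  D3: (10, -6, -4) + (-1, 1, 0) = (9, -5, -4)
  D4: (10, -6, -4) + (-1, 0, 1) = (9, -6, -3)
  D5: (10, -6, -4) + (0, -1, 1) = (10, -7, -3)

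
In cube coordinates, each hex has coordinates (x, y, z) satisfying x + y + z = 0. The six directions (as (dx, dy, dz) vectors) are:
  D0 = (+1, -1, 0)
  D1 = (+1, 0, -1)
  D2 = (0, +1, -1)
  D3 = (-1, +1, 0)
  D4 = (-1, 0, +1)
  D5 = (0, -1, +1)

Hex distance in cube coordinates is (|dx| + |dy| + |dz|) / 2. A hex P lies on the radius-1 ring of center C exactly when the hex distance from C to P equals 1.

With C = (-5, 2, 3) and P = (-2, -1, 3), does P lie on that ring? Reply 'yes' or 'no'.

Answer: no

Derivation:
|px - cx| = |-2 - (-5)| = 3
|py - cy| = |-1 - 2| = 3
|pz - cz| = |3 - 3| = 0
distance = (3+3+0)/2 = 6/2 = 3
radius = 1; distance != radius -> no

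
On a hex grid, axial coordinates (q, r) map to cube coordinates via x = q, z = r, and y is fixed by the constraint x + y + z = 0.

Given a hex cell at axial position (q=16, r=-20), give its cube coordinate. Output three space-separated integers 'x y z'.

Answer: 16 4 -20

Derivation:
x = q = 16
z = r = -20
y = -x - z = -(16) - (-20) = 4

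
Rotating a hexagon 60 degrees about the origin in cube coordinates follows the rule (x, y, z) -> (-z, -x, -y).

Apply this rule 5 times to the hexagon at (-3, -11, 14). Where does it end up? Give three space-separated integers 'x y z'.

Start: (-3, -11, 14)
Step 1: (-3, -11, 14) -> (-(14), -(-3), -(-11)) = (-14, 3, 11)
Step 2: (-14, 3, 11) -> (-(11), -(-14), -(3)) = (-11, 14, -3)
Step 3: (-11, 14, -3) -> (-(-3), -(-11), -(14)) = (3, 11, -14)
Step 4: (3, 11, -14) -> (-(-14), -(3), -(11)) = (14, -3, -11)
Step 5: (14, -3, -11) -> (-(-11), -(14), -(-3)) = (11, -14, 3)

Answer: 11 -14 3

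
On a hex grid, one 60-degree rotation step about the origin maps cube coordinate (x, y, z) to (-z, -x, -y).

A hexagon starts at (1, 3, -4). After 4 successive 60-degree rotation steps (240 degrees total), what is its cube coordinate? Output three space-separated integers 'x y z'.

Answer: -4 1 3

Derivation:
Start: (1, 3, -4)
Step 1: (1, 3, -4) -> (-(-4), -(1), -(3)) = (4, -1, -3)
Step 2: (4, -1, -3) -> (-(-3), -(4), -(-1)) = (3, -4, 1)
Step 3: (3, -4, 1) -> (-(1), -(3), -(-4)) = (-1, -3, 4)
Step 4: (-1, -3, 4) -> (-(4), -(-1), -(-3)) = (-4, 1, 3)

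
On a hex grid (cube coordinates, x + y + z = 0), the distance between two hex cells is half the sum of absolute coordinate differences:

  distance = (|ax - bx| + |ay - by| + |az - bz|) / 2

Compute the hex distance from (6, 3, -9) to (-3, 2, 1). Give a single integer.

Answer: 10

Derivation:
|ax - bx| = |6 - (-3)| = 9
|ay - by| = |3 - 2| = 1
|az - bz| = |-9 - 1| = 10
distance = (9 + 1 + 10) / 2 = 20 / 2 = 10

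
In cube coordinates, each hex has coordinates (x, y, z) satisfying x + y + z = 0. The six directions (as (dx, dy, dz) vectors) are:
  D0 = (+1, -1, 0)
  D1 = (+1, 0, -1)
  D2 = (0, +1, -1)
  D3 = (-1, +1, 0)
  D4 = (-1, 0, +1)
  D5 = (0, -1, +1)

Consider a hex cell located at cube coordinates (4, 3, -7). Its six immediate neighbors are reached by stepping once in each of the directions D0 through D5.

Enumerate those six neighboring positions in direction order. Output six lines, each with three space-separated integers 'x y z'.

Answer: 5 2 -7
5 3 -8
4 4 -8
3 4 -7
3 3 -6
4 2 -6

Derivation:
Center: (4, 3, -7). Add each direction:
  D0: (4, 3, -7) + (1, -1, 0) = (5, 2, -7)
  D1: (4, 3, -7) + (1, 0, -1) = (5, 3, -8)
  D2: (4, 3, -7) + (0, 1, -1) = (4, 4, -8)
  D3: (4, 3, -7) + (-1, 1, 0) = (3, 4, -7)
  D4: (4, 3, -7) + (-1, 0, 1) = (3, 3, -6)
  D5: (4, 3, -7) + (0, -1, 1) = (4, 2, -6)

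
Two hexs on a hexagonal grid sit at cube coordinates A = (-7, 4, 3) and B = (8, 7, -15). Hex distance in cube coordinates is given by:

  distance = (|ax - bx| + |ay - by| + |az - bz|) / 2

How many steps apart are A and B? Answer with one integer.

Answer: 18

Derivation:
|ax - bx| = |-7 - 8| = 15
|ay - by| = |4 - 7| = 3
|az - bz| = |3 - (-15)| = 18
distance = (15 + 3 + 18) / 2 = 36 / 2 = 18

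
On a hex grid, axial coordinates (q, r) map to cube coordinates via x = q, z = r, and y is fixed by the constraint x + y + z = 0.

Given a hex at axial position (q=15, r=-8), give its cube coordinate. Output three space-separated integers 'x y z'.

Answer: 15 -7 -8

Derivation:
x = q = 15
z = r = -8
y = -x - z = -(15) - (-8) = -7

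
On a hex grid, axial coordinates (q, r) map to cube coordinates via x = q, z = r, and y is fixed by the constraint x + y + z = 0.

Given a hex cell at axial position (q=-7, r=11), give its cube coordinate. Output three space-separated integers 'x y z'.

Answer: -7 -4 11

Derivation:
x = q = -7
z = r = 11
y = -x - z = -(-7) - (11) = -4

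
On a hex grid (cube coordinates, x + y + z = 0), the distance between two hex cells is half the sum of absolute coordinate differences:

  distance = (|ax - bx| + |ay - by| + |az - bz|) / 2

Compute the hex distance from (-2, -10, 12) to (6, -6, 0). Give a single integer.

Answer: 12

Derivation:
|ax - bx| = |-2 - 6| = 8
|ay - by| = |-10 - (-6)| = 4
|az - bz| = |12 - 0| = 12
distance = (8 + 4 + 12) / 2 = 24 / 2 = 12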